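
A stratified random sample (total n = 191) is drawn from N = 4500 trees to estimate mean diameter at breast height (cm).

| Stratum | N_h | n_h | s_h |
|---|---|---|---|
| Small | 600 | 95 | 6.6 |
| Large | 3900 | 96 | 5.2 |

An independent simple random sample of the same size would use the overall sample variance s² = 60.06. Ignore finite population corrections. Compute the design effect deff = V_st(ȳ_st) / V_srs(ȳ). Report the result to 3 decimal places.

deff ≈ 0.699

V̂(ȳ_st) = Σ W_h² s_h²/n_h, with W_h = N_h/N and N = 4500:
  stratum Small: (600/4500)²·6.6²/95 = 0.00815158
  stratum Large: (3900/4500)²·5.2²/96 = 0.211563
V_st = 0.219715
V_srs = s²/n = 60.06/191 = 0.31445
deff = V_st / V_srs = 0.219715/0.31445 = 0.6987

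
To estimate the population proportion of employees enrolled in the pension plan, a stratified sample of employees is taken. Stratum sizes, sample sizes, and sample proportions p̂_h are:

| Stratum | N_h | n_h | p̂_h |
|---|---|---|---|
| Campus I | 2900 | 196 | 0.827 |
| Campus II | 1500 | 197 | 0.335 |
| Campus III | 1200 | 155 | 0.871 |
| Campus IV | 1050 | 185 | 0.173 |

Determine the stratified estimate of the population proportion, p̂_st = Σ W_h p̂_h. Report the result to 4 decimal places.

N = 6650; stratum weights W_h = N_h/N.
p̂_st = Σ W_h p̂_h = (2900·0.827 + 1500·0.335 + 1200·0.871 + 1050·0.173)/6650 = 0.62070

p̂_st ≈ 0.6207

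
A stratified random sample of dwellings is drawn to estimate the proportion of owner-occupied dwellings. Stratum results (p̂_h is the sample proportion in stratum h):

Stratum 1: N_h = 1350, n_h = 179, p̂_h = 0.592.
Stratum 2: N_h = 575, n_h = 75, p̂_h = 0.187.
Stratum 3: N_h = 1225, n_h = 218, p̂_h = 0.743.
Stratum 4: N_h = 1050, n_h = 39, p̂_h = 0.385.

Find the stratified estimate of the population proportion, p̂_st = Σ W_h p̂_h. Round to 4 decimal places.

N = 4200; stratum weights W_h = N_h/N.
p̂_st = Σ W_h p̂_h = (1350·0.592 + 575·0.187 + 1225·0.743 + 1050·0.385)/4200 = 0.52885

p̂_st ≈ 0.5288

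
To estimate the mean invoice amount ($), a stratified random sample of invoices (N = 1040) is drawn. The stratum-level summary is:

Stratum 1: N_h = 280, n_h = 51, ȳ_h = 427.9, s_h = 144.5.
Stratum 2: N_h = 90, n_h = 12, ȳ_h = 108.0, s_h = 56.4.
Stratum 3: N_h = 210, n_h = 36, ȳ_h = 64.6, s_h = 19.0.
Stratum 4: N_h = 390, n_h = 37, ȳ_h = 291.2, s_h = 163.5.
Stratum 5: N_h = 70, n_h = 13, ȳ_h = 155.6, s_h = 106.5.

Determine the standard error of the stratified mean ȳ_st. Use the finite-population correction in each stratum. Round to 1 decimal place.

SE(ȳ_st) ≈ 11.0

V̂(ȳ_st) = Σ W_h² (1 − n_h/N_h) s_h²/n_h, with W_h = N_h/N and N = 1040:
  stratum 1: (280/1040)²·(1 − 51/280)·144.5²/51 = 24.2713
  stratum 2: (90/1040)²·(1 − 12/90)·56.4²/12 = 1.72047
  stratum 3: (210/1040)²·(1 − 36/210)·19.0²/36 = 0.338771
  stratum 4: (390/1040)²·(1 − 37/390)·163.5²/37 = 91.9616
  stratum 5: (70/1040)²·(1 − 13/70)·106.5²/13 = 3.21856
V̂(ȳ_st) = 121.511
SE(ȳ_st) = √121.511 = 11.0232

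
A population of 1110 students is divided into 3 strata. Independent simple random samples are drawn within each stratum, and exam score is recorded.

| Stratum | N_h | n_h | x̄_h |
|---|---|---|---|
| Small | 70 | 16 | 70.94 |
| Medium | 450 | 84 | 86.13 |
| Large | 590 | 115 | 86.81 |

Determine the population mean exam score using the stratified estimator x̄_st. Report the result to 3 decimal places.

x̄_st ≈ 85.534

N = Σ N_h = 1110. Stratum weights W_h = N_h/N.
x̄_st = (70·70.94 + 450·86.13 + 590·86.81) / 1110 = 85.53351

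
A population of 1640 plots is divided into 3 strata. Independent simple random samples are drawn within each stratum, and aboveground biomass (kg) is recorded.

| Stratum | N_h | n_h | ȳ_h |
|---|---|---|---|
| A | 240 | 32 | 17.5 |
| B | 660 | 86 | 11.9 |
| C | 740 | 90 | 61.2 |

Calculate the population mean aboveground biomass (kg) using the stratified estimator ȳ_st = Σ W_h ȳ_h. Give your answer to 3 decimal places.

ȳ_st ≈ 34.965

N = Σ N_h = 1640. Stratum weights W_h = N_h/N.
ȳ_st = (240·17.5 + 660·11.9 + 740·61.2) / 1640 = 34.96463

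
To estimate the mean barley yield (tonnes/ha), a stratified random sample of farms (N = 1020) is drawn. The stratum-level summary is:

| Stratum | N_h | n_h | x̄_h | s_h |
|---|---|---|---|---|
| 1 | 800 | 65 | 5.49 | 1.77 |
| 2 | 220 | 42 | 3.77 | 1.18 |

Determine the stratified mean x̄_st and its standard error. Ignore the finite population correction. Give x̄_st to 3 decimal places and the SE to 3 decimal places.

x̄_st ≈ 5.119, SE ≈ 0.177

x̄_st = Σ W_h x̄_h = (800·5.49 + 220·3.77)/1020 = 5.11902
V̂(x̄_st) = Σ W_h² s_h²/n_h, with W_h = N_h/N and N = 1020:
  stratum 1: (800/1020)²·1.77²/65 = 0.0296492
  stratum 2: (220/1020)²·1.18²/42 = 0.00154227
V̂(x̄_st) = 0.0311915
SE(x̄_st) = √0.0311915 = 0.176611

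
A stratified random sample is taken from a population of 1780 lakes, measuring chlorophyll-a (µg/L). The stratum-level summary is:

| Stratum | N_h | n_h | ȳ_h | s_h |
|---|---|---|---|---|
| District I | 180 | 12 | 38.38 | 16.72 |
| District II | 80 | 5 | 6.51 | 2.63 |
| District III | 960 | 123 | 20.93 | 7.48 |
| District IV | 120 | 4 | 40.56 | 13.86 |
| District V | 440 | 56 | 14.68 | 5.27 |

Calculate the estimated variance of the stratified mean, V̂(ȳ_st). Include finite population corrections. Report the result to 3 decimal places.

V̂(ȳ_st) ≈ 0.578

V̂(ȳ_st) = Σ W_h² (1 − n_h/N_h) s_h²/n_h, with W_h = N_h/N and N = 1780:
  stratum District I: (180/1780)²·(1 − 12/180)·16.72²/12 = 0.222348
  stratum District II: (80/1780)²·(1 − 5/80)·2.63²/5 = 0.00261971
  stratum District III: (960/1780)²·(1 − 123/960)·7.48²/123 = 0.11536
  stratum District IV: (120/1780)²·(1 − 4/120)·13.86²/4 = 0.210992
  stratum District V: (440/1780)²·(1 − 56/440)·5.27²/56 = 0.026447
V̂(ȳ_st) = 0.577766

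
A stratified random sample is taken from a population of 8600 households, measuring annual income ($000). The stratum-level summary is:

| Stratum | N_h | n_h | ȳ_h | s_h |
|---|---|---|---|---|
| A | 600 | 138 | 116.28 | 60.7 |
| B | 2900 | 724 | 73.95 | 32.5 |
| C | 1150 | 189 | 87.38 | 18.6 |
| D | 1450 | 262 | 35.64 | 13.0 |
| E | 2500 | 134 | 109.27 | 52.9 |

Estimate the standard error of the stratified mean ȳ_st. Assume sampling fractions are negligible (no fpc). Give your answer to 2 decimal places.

SE(ȳ_st) ≈ 1.45

V̂(ȳ_st) = Σ W_h² s_h²/n_h, with W_h = N_h/N and N = 8600:
  stratum A: (600/8600)²·60.7²/138 = 0.129958
  stratum B: (2900/8600)²·32.5²/724 = 0.165893
  stratum C: (1150/8600)²·18.6²/189 = 0.0327313
  stratum D: (1450/8600)²·13.0²/262 = 0.0183368
  stratum E: (2500/8600)²·52.9²/134 = 1.76478
V̂(ȳ_st) = 2.1117
SE(ȳ_st) = √2.1117 = 1.45317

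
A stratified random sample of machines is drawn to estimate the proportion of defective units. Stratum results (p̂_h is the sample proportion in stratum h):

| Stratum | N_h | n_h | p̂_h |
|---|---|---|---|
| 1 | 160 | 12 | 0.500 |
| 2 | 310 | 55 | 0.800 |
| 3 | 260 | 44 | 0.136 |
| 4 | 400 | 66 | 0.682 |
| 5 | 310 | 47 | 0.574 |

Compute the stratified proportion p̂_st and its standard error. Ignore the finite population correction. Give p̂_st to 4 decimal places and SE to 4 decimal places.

p̂_st ≈ 0.5653, SE ≈ 0.0318

N = 1440; stratum weights W_h = N_h/N.
p̂_st = Σ W_h p̂_h = (160·0.500 + 310·0.800 + 260·0.136 + 400·0.682 + 310·0.574)/1440 = 0.56535
V̂(p̂_st) = Σ W_h² p̂_h(1−p̂_h)/(n_h−1):
  stratum 1: (160/1440)²·0.500·0.500/11 = 0.000280584
  stratum 2: (310/1440)²·0.800·0.200/54 = 0.000137317
  stratum 3: (260/1440)²·0.136·0.864/43 = 8.90853e-05
  stratum 4: (400/1440)²·0.682·0.318/65 = 0.00025745
  stratum 5: (310/1440)²·0.574·0.426/46 = 0.000246355
V̂(p̂_st) = 0.00101079; SE = √V̂ = 0.0317929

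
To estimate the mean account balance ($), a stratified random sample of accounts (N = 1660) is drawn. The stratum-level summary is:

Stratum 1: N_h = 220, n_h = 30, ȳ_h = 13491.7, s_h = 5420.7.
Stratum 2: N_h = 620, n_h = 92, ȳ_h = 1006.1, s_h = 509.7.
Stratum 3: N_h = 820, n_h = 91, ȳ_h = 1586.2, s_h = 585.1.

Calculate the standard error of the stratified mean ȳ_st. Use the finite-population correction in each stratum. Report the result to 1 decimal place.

SE(ȳ_st) ≈ 126.5

V̂(ȳ_st) = Σ W_h² (1 − n_h/N_h) s_h²/n_h, with W_h = N_h/N and N = 1660:
  stratum 1: (220/1660)²·(1 − 30/220)·5420.7²/30 = 14857.6
  stratum 2: (620/1660)²·(1 − 92/620)·509.7²/92 = 335.468
  stratum 3: (820/1660)²·(1 − 91/820)·585.1²/91 = 816.101
V̂(ȳ_st) = 16009.2
SE(ȳ_st) = √16009.2 = 126.527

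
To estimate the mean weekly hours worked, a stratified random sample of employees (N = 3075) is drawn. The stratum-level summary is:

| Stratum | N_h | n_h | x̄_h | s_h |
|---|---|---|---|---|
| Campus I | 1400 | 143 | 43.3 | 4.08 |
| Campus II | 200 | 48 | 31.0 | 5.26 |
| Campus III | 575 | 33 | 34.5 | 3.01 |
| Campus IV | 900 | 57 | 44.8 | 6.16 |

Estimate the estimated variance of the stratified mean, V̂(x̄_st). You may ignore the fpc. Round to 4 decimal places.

V̂(x̄_st) ≈ 0.0932

V̂(x̄_st) = Σ W_h² s_h²/n_h, with W_h = N_h/N and N = 3075:
  stratum Campus I: (1400/3075)²·4.08²/143 = 0.0241296
  stratum Campus II: (200/3075)²·5.26²/48 = 0.00243837
  stratum Campus III: (575/3075)²·3.01²/33 = 0.00959985
  stratum Campus IV: (900/3075)²·6.16²/57 = 0.0570271
V̂(x̄_st) = 0.0931949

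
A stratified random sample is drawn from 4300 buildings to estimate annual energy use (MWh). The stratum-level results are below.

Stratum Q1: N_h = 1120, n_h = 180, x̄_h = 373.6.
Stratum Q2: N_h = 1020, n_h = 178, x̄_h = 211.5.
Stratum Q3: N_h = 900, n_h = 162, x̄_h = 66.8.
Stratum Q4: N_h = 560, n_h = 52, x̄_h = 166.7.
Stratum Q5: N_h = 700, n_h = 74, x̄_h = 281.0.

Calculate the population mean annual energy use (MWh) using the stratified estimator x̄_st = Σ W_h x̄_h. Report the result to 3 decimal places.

N = Σ N_h = 4300. Stratum weights W_h = N_h/N.
x̄_st = (1120·373.6 + 1020·211.5 + 900·66.8 + 560·166.7 + 700·281.0) / 4300 = 228.91488

x̄_st ≈ 228.915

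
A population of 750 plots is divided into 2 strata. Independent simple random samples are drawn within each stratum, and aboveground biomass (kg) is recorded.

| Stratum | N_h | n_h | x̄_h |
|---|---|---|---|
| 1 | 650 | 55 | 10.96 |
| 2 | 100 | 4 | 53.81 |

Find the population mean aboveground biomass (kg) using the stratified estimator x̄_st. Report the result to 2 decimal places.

x̄_st ≈ 16.67

N = Σ N_h = 750. Stratum weights W_h = N_h/N.
x̄_st = (650·10.96 + 100·53.81) / 750 = 16.6733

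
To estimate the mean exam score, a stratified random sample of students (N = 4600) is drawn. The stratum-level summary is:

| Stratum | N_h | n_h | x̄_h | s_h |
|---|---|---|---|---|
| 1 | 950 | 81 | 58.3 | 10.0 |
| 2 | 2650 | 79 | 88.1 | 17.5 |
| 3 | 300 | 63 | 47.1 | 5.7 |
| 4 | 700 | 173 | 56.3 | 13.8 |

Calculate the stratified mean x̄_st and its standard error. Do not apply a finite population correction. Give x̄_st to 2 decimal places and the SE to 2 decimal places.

x̄_st ≈ 74.43, SE ≈ 1.17

x̄_st = Σ W_h x̄_h = (950·58.3 + 2650·88.1 + 300·47.1 + 700·56.3)/4600 = 74.43261
V̂(x̄_st) = Σ W_h² s_h²/n_h, with W_h = N_h/N and N = 4600:
  stratum 1: (950/4600)²·10.0²/81 = 0.0526558
  stratum 2: (2650/4600)²·17.5²/79 = 1.28655
  stratum 3: (300/4600)²·5.7²/63 = 0.00219349
  stratum 4: (700/4600)²·13.8²/173 = 0.0254913
V̂(x̄_st) = 1.36689
SE(x̄_st) = √1.36689 = 1.16914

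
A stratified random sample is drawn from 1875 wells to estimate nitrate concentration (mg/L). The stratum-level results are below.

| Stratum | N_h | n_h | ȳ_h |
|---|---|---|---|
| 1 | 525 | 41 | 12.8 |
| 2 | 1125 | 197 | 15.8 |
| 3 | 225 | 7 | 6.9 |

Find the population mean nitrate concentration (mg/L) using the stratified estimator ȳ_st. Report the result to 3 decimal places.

N = Σ N_h = 1875. Stratum weights W_h = N_h/N.
ȳ_st = (525·12.8 + 1125·15.8 + 225·6.9) / 1875 = 13.89200

ȳ_st ≈ 13.892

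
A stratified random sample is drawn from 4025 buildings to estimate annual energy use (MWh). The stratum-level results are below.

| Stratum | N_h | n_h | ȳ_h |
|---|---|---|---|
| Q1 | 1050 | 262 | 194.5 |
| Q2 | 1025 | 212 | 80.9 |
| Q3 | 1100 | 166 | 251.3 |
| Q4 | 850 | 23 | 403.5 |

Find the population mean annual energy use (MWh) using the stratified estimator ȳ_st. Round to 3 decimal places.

ȳ_st ≈ 225.230

N = Σ N_h = 4025. Stratum weights W_h = N_h/N.
ȳ_st = (1050·194.5 + 1025·80.9 + 1100·251.3 + 850·403.5) / 4025 = 225.23043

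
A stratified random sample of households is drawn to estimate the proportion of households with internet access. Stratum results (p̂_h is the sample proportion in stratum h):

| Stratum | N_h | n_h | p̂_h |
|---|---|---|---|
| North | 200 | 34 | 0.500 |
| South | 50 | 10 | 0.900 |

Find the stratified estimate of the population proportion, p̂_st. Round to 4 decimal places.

N = 250; stratum weights W_h = N_h/N.
p̂_st = Σ W_h p̂_h = (200·0.500 + 50·0.900)/250 = 0.58000

p̂_st ≈ 0.5800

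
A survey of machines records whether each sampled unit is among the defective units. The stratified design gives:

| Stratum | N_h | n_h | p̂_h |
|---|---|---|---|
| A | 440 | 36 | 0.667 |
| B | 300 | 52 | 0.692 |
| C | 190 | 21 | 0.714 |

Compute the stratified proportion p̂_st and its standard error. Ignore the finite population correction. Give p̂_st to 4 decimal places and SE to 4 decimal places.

N = 930; stratum weights W_h = N_h/N.
p̂_st = Σ W_h p̂_h = (440·0.667 + 300·0.692 + 190·0.714)/930 = 0.68467
V̂(p̂_st) = Σ W_h² p̂_h(1−p̂_h)/(n_h−1):
  stratum A: (440/930)²·0.667·0.333/35 = 0.0014205
  stratum B: (300/930)²·0.692·0.308/51 = 0.000434874
  stratum C: (190/930)²·0.714·0.286/20 = 0.000426163
V̂(p̂_st) = 0.00228154; SE = √V̂ = 0.0477654

p̂_st ≈ 0.6847, SE ≈ 0.0478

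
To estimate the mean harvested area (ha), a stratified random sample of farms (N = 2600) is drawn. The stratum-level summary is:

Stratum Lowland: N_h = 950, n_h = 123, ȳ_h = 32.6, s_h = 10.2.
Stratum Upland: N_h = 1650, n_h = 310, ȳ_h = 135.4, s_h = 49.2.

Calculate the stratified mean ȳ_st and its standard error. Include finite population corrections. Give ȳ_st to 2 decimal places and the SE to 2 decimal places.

ȳ_st = Σ W_h ȳ_h = (950·32.6 + 1650·135.4)/2600 = 97.83846
V̂(ȳ_st) = Σ W_h² (1 − n_h/N_h) s_h²/n_h, with W_h = N_h/N and N = 2600:
  stratum Lowland: (950/2600)²·(1 − 123/950)·10.2²/123 = 0.0983055
  stratum Upland: (1650/2600)²·(1 − 310/1650)·49.2²/310 = 2.55394
V̂(ȳ_st) = 2.65224
SE(ȳ_st) = √2.65224 = 1.62857

ȳ_st ≈ 97.84, SE ≈ 1.63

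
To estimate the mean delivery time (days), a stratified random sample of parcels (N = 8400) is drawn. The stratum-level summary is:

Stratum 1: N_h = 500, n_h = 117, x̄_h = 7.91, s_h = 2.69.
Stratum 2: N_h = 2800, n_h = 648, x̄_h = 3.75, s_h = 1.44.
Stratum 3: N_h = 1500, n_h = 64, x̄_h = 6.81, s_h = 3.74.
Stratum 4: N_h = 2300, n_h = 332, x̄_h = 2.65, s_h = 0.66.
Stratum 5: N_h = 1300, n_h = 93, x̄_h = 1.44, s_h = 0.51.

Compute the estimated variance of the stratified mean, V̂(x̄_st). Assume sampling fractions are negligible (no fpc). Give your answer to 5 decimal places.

V̂(x̄_st) = Σ W_h² s_h²/n_h, with W_h = N_h/N and N = 8400:
  stratum 1: (500/8400)²·2.69²/117 = 0.000219129
  stratum 2: (2800/8400)²·1.44²/648 = 0.000355556
  stratum 3: (1500/8400)²·3.74²/64 = 0.00696927
  stratum 4: (2300/8400)²·0.66²/332 = 9.83664e-05
  stratum 5: (1300/8400)²·0.51²/93 = 6.69862e-05
V̂(x̄_st) = 0.00770931

V̂(x̄_st) ≈ 0.00771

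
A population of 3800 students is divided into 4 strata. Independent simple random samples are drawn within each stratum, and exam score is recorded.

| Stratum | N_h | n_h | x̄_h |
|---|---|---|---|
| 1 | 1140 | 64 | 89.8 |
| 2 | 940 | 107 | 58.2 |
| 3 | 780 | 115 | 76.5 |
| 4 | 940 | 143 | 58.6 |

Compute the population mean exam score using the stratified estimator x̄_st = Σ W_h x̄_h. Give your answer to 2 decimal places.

N = Σ N_h = 3800. Stratum weights W_h = N_h/N.
x̄_st = (1140·89.8 + 940·58.2 + 780·76.5 + 940·58.6) / 3800 = 71.5353

x̄_st ≈ 71.54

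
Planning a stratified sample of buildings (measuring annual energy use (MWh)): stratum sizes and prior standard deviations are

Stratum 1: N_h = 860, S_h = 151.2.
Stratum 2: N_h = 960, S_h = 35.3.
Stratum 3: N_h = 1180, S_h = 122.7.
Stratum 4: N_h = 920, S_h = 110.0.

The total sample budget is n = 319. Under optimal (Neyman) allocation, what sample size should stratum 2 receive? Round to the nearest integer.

26

Neyman allocation: n_h = n · N_h S_h / Σ N_i S_i, with n = 319.
  stratum 1: N_h·S_h = 860·151.2 = 130032.00
  stratum 2: N_h·S_h = 960·35.3 = 33888.00
  stratum 3: N_h·S_h = 1180·122.7 = 144786.00
  stratum 4: N_h·S_h = 920·110.0 = 101200.00
Σ N_h S_h = 409906.00
n for stratum 2 = 319·33888.00/409906.00 = 26.373 → 26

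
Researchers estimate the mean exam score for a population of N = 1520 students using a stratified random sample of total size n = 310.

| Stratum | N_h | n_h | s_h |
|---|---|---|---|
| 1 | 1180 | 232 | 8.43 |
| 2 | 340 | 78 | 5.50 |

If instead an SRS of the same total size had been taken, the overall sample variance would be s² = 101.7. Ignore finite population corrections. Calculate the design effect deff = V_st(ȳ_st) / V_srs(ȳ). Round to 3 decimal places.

V̂(ȳ_st) = Σ W_h² s_h²/n_h, with W_h = N_h/N and N = 1520:
  stratum 1: (1180/1520)²·8.43²/232 = 0.184605
  stratum 2: (340/1520)²·5.50²/78 = 0.0194045
V_st = 0.20401
V_srs = s²/n = 101.7/310 = 0.328065
deff = V_st / V_srs = 0.20401/0.328065 = 0.6219

deff ≈ 0.622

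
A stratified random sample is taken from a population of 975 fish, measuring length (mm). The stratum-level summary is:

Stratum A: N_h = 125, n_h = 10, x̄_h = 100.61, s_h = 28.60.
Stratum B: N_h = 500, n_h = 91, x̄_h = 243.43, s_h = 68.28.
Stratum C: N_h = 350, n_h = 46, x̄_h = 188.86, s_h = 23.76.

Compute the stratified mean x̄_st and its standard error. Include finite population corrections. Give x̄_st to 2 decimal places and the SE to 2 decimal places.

x̄_st = Σ W_h x̄_h = (125·100.61 + 500·243.43 + 350·188.86)/975 = 205.53051
V̂(x̄_st) = Σ W_h² (1 − n_h/N_h) s_h²/n_h, with W_h = N_h/N and N = 975:
  stratum A: (125/975)²·(1 − 10/125)·28.60²/10 = 1.23689
  stratum B: (500/975)²·(1 − 91/500)·68.28²/91 = 11.0212
  stratum C: (350/975)²·(1 − 46/350)·23.76²/46 = 1.37362
V̂(x̄_st) = 13.6317
SE(x̄_st) = √13.6317 = 3.69212

x̄_st ≈ 205.53, SE ≈ 3.69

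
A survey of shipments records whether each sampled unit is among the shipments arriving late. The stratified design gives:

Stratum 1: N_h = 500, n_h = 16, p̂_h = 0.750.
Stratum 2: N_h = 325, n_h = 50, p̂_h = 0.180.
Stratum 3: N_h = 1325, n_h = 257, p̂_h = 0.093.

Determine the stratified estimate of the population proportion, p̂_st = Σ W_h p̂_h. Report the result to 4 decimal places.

p̂_st ≈ 0.2589

N = 2150; stratum weights W_h = N_h/N.
p̂_st = Σ W_h p̂_h = (500·0.750 + 325·0.180 + 1325·0.093)/2150 = 0.25894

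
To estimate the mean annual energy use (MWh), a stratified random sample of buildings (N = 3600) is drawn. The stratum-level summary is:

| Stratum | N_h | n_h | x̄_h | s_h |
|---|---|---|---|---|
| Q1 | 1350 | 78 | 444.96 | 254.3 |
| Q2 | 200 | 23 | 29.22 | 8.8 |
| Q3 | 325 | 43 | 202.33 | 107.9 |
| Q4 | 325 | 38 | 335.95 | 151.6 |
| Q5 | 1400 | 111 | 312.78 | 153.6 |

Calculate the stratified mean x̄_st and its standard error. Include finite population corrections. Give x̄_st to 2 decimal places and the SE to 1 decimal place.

x̄_st ≈ 338.71, SE ≈ 12.1

x̄_st = Σ W_h x̄_h = (1350·444.96 + 200·29.22 + 325·202.33 + 325·335.95 + 1400·312.78)/3600 = 338.71472
V̂(x̄_st) = Σ W_h² (1 − n_h/N_h) s_h²/n_h, with W_h = N_h/N and N = 3600:
  stratum Q1: (1350/3600)²·(1 − 78/1350)·254.3²/78 = 109.854
  stratum Q2: (200/3600)²·(1 − 23/200)·8.8²/23 = 0.00919678
  stratum Q3: (325/3600)²·(1 − 43/325)·107.9²/43 = 1.91471
  stratum Q4: (325/3600)²·(1 − 38/325)·151.6²/38 = 4.35286
  stratum Q5: (1400/3600)²·(1 − 111/1400)·153.6²/111 = 29.5962
V̂(x̄_st) = 145.726
SE(x̄_st) = √145.726 = 12.0717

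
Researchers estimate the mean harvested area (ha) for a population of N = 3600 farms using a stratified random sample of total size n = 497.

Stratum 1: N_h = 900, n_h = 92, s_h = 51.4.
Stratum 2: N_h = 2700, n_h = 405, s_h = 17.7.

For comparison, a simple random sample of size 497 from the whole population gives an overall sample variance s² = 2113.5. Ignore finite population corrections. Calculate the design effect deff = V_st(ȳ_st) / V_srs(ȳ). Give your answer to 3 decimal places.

deff ≈ 0.524

V̂(ȳ_st) = Σ W_h² s_h²/n_h, with W_h = N_h/N and N = 3600:
  stratum 1: (900/3600)²·51.4²/92 = 1.79481
  stratum 2: (2700/3600)²·17.7²/405 = 0.435125
V_st = 2.22993
V_srs = s²/n = 2113.5/497 = 4.25252
deff = V_st / V_srs = 2.22993/4.25252 = 0.5244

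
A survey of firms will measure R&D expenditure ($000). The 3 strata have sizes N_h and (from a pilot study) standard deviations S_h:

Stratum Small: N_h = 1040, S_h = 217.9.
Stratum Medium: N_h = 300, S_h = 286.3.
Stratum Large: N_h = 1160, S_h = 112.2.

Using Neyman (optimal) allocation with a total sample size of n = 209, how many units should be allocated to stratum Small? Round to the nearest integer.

107

Neyman allocation: n_h = n · N_h S_h / Σ N_i S_i, with n = 209.
  stratum Small: N_h·S_h = 1040·217.9 = 226616.00
  stratum Medium: N_h·S_h = 300·286.3 = 85890.00
  stratum Large: N_h·S_h = 1160·112.2 = 130152.00
Σ N_h S_h = 442658.00
n for stratum Small = 209·226616.00/442658.00 = 106.996 → 107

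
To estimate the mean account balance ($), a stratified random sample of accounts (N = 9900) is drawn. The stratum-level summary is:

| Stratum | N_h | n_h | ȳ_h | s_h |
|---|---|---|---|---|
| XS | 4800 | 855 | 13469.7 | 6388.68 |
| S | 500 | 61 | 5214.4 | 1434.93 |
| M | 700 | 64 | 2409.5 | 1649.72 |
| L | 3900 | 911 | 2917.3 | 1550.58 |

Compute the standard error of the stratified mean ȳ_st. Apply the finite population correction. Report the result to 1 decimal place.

V̂(ȳ_st) = Σ W_h² (1 − n_h/N_h) s_h²/n_h, with W_h = N_h/N and N = 9900:
  stratum XS: (4800/9900)²·(1 − 855/4800)·6388.68²/855 = 9223.04
  stratum S: (500/9900)²·(1 − 61/500)·1434.93²/61 = 75.5955
  stratum M: (700/9900)²·(1 − 64/700)·1649.72²/64 = 193.164
  stratum L: (3900/9900)²·(1 − 911/3900)·1550.58²/911 = 313.899
V̂(ȳ_st) = 9805.7
SE(ȳ_st) = √9805.7 = 99.0237

SE(ȳ_st) ≈ 99.0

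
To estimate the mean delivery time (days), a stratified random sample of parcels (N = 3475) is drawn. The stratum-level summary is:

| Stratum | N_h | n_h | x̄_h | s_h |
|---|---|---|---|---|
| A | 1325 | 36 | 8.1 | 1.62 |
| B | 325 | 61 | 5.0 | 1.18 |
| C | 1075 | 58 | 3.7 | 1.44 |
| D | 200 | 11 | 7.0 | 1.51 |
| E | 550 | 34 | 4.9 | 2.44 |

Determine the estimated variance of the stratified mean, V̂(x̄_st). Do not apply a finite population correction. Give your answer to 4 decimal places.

V̂(x̄_st) = Σ W_h² s_h²/n_h, with W_h = N_h/N and N = 3475:
  stratum A: (1325/3475)²·1.62²/36 = 0.0105986
  stratum B: (325/3475)²·1.18²/61 = 0.00019966
  stratum C: (1075/3475)²·1.44²/58 = 0.0034214
  stratum D: (200/3475)²·1.51²/11 = 0.000686612
  stratum E: (550/3475)²·2.44²/34 = 0.00438648
V̂(x̄_st) = 0.0192928

V̂(x̄_st) ≈ 0.0193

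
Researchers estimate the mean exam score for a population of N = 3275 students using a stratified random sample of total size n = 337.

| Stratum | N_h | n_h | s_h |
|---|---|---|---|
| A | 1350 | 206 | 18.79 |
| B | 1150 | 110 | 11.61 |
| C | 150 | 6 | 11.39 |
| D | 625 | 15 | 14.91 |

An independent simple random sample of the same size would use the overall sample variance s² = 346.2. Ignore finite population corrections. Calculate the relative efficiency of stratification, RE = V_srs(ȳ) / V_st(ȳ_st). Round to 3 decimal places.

RE ≈ 1.000

V̂(ȳ_st) = Σ W_h² s_h²/n_h, with W_h = N_h/N and N = 3275:
  stratum A: (1350/3275)²·18.79²/206 = 0.291227
  stratum B: (1150/3275)²·11.61²/110 = 0.151093
  stratum C: (150/3275)²·11.39²/6 = 0.0453582
  stratum D: (625/3275)²·14.91²/15 = 0.539761
V_st = 1.02744
V_srs = s²/n = 346.2/337 = 1.0273
Relative efficiency = V_srs / V_st = 1.0273/1.02744 = 0.9999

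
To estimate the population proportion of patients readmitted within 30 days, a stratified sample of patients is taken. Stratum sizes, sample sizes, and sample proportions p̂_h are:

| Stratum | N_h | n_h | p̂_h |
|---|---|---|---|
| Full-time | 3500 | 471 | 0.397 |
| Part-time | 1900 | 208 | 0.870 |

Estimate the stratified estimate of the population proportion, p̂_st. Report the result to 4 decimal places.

N = 5400; stratum weights W_h = N_h/N.
p̂_st = Σ W_h p̂_h = (3500·0.397 + 1900·0.870)/5400 = 0.56343

p̂_st ≈ 0.5634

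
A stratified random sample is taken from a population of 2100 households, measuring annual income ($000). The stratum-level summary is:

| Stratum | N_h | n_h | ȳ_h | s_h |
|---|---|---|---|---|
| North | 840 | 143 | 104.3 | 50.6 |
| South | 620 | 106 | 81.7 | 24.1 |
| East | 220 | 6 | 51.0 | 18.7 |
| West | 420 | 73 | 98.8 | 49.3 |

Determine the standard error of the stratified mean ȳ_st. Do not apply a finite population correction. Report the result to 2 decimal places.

SE(ȳ_st) ≈ 2.31

V̂(ȳ_st) = Σ W_h² s_h²/n_h, with W_h = N_h/N and N = 2100:
  stratum North: (840/2100)²·50.6²/143 = 2.86474
  stratum South: (620/2100)²·24.1²/106 = 0.47761
  stratum East: (220/2100)²·18.7²/6 = 0.639645
  stratum West: (420/2100)²·49.3²/73 = 1.33178
V̂(ȳ_st) = 5.31377
SE(ȳ_st) = √5.31377 = 2.30516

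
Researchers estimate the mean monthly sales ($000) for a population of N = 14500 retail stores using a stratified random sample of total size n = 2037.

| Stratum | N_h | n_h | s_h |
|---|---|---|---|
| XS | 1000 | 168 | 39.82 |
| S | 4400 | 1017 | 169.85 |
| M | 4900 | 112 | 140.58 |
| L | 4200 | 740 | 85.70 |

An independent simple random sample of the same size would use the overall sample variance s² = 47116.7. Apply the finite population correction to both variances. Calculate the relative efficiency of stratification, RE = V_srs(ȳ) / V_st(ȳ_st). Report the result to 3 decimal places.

V̂(ȳ_st) = Σ W_h² (1 − n_h/N_h) s_h²/n_h, with W_h = N_h/N and N = 14500:
  stratum XS: (1000/14500)²·(1 − 168/1000)·39.82²/168 = 0.0373491
  stratum S: (4400/14500)²·(1 − 1017/4400)·169.85²/1017 = 2.0083
  stratum M: (4900/14500)²·(1 − 112/4900)·140.58²/112 = 19.6899
  stratum L: (4200/14500)²·(1 − 740/4200)·85.70²/740 = 0.685992
V_st = 22.4215
V_srs = (1 − 2037/14500)·47116.7/2037 = 19.881
Relative efficiency = V_srs / V_st = 19.881/22.4215 = 0.8867

RE ≈ 0.887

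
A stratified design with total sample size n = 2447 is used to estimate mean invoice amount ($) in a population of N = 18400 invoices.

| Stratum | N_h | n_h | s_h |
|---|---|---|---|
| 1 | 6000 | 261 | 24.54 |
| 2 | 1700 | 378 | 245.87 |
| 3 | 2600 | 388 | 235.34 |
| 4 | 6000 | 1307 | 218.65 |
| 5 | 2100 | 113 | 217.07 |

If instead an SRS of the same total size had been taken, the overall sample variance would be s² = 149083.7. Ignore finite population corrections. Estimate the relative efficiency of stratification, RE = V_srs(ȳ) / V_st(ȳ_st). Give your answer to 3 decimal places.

RE ≈ 4.421

V̂(ȳ_st) = Σ W_h² s_h²/n_h, with W_h = N_h/N and N = 18400:
  stratum 1: (6000/18400)²·24.54²/261 = 0.245344
  stratum 2: (1700/18400)²·245.87²/378 = 1.36515
  stratum 3: (2600/18400)²·235.34²/388 = 2.85017
  stratum 4: (6000/18400)²·218.65²/1307 = 3.88947
  stratum 5: (2100/18400)²·217.07²/113 = 5.43155
V_st = 13.7817
V_srs = s²/n = 149083.7/2447 = 60.9251
Relative efficiency = V_srs / V_st = 60.9251/13.7817 = 4.4207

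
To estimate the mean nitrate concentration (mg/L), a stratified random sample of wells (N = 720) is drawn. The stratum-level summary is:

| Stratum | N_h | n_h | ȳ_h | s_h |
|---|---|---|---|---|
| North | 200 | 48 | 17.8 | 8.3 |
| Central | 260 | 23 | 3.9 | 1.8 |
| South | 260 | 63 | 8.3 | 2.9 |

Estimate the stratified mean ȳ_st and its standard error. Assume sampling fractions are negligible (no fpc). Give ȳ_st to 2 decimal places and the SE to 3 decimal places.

ȳ_st ≈ 9.35, SE ≈ 0.383

ȳ_st = Σ W_h ȳ_h = (200·17.8 + 260·3.9 + 260·8.3)/720 = 9.35000
V̂(ȳ_st) = Σ W_h² s_h²/n_h, with W_h = N_h/N and N = 720:
  stratum North: (200/720)²·8.3²/48 = 0.110741
  stratum Central: (260/720)²·1.8²/23 = 0.0183696
  stratum South: (260/720)²·2.9²/63 = 0.0174075
V̂(ȳ_st) = 0.146518
SE(ȳ_st) = √0.146518 = 0.382777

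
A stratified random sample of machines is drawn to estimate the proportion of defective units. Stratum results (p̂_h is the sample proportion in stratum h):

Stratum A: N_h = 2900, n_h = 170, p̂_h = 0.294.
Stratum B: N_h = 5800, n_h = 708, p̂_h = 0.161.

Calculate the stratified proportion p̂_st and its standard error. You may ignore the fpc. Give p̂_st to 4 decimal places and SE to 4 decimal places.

p̂_st ≈ 0.2053, SE ≈ 0.0149

N = 8700; stratum weights W_h = N_h/N.
p̂_st = Σ W_h p̂_h = (2900·0.294 + 5800·0.161)/8700 = 0.20533
V̂(p̂_st) = Σ W_h² p̂_h(1−p̂_h)/(n_h−1):
  stratum A: (2900/8700)²·0.294·0.706/169 = 0.000136465
  stratum B: (5800/8700)²·0.161·0.839/707 = 8.49153e-05
V̂(p̂_st) = 0.000221381; SE = √V̂ = 0.0148789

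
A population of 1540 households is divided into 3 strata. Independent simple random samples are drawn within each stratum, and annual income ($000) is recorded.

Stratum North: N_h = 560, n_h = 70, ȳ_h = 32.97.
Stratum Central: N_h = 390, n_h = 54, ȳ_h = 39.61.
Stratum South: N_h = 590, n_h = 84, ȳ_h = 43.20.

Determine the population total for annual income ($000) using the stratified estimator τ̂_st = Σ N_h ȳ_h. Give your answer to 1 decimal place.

τ̂_st ≈ 59399.1

τ̂_st = Σ N_h ȳ_h = 560·32.97 + 390·39.61 + 590·43.20 = 59399.1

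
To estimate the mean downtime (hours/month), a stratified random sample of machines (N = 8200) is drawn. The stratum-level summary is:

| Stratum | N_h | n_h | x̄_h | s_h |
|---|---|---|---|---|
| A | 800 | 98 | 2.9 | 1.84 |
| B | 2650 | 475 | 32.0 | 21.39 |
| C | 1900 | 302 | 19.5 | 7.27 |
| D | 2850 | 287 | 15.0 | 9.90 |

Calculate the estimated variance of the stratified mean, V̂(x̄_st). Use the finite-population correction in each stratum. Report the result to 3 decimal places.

V̂(x̄_st) ≈ 0.128

V̂(x̄_st) = Σ W_h² (1 − n_h/N_h) s_h²/n_h, with W_h = N_h/N and N = 8200:
  stratum A: (800/8200)²·(1 − 98/800)·1.84²/98 = 0.000288542
  stratum B: (2650/8200)²·(1 − 475/2650)·21.39²/475 = 0.0825668
  stratum C: (1900/8200)²·(1 − 302/1900)·7.27²/302 = 0.0079025
  stratum D: (2850/8200)²·(1 − 287/2850)·9.90²/287 = 0.0370983
V̂(x̄_st) = 0.127856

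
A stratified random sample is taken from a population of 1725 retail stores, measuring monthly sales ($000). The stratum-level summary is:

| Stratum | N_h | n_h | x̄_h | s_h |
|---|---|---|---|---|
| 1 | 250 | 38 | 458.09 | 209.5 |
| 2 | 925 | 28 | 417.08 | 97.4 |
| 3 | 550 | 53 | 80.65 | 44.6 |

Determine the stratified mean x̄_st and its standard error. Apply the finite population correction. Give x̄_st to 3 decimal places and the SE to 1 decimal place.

x̄_st = Σ W_h x̄_h = (250·458.09 + 925·417.08 + 550·80.65)/1725 = 315.75594
V̂(x̄_st) = Σ W_h² (1 − n_h/N_h) s_h²/n_h, with W_h = N_h/N and N = 1725:
  stratum 1: (250/1725)²·(1 − 38/250)·209.5²/38 = 20.5723
  stratum 2: (925/1725)²·(1 − 28/925)·97.4²/28 = 94.4748
  stratum 3: (550/1725)²·(1 − 53/550)·44.6²/53 = 3.44774
V̂(x̄_st) = 118.495
SE(x̄_st) = √118.495 = 10.8855

x̄_st ≈ 315.756, SE ≈ 10.9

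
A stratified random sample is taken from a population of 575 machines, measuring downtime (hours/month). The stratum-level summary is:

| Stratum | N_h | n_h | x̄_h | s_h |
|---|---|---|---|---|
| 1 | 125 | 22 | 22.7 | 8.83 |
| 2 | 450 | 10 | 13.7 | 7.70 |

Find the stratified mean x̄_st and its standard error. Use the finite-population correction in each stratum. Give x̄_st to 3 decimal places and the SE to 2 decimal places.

x̄_st = Σ W_h x̄_h = (125·22.7 + 450·13.7)/575 = 15.65652
V̂(x̄_st) = Σ W_h² (1 − n_h/N_h) s_h²/n_h, with W_h = N_h/N and N = 575:
  stratum 1: (125/575)²·(1 − 22/125)·8.83²/22 = 0.13801
  stratum 2: (450/575)²·(1 − 10/450)·7.70²/10 = 3.55068
V̂(x̄_st) = 3.68869
SE(x̄_st) = √3.68869 = 1.92059

x̄_st ≈ 15.657, SE ≈ 1.92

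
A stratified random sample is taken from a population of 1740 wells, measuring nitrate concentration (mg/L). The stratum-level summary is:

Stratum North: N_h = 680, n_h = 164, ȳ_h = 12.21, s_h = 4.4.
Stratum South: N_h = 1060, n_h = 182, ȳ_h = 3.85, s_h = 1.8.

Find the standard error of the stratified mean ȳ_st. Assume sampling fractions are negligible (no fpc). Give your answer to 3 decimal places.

V̂(ȳ_st) = Σ W_h² s_h²/n_h, with W_h = N_h/N and N = 1740:
  stratum North: (680/1740)²·4.4²/164 = 0.0180294
  stratum South: (1060/1740)²·1.8²/182 = 0.00660673
V̂(ȳ_st) = 0.0246361
SE(ȳ_st) = √0.0246361 = 0.156959

SE(ȳ_st) ≈ 0.157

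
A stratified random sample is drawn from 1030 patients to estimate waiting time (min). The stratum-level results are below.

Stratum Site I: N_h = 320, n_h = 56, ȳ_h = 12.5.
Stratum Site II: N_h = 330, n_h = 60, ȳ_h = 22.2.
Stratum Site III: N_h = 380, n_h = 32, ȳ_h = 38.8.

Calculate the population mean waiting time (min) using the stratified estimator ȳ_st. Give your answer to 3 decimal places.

N = Σ N_h = 1030. Stratum weights W_h = N_h/N.
ȳ_st = (320·12.5 + 330·22.2 + 380·38.8) / 1030 = 25.31068

ȳ_st ≈ 25.311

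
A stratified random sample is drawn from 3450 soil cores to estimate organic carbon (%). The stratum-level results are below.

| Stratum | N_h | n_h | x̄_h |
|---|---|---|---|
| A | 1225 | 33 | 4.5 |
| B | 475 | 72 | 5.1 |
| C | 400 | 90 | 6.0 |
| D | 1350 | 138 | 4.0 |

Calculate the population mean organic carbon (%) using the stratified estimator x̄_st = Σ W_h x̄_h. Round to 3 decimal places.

x̄_st ≈ 4.561

N = Σ N_h = 3450. Stratum weights W_h = N_h/N.
x̄_st = (1225·4.5 + 475·5.1 + 400·6.0 + 1350·4.0) / 3450 = 4.56087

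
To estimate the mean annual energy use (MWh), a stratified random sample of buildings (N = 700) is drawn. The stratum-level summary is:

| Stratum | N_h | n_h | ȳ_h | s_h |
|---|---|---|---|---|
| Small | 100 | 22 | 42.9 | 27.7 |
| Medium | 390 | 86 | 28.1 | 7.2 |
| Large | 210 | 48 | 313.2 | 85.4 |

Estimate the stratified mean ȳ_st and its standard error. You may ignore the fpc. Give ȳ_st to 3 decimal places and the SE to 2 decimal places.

ȳ_st = Σ W_h ȳ_h = (100·42.9 + 390·28.1 + 210·313.2)/700 = 115.74429
V̂(ȳ_st) = Σ W_h² s_h²/n_h, with W_h = N_h/N and N = 700:
  stratum Small: (100/700)²·27.7²/22 = 0.711772
  stratum Medium: (390/700)²·7.2²/86 = 0.187111
  stratum Large: (210/700)²·85.4²/48 = 13.6747
V̂(ȳ_st) = 14.5736
SE(ȳ_st) = √14.5736 = 3.81753

ȳ_st ≈ 115.744, SE ≈ 3.82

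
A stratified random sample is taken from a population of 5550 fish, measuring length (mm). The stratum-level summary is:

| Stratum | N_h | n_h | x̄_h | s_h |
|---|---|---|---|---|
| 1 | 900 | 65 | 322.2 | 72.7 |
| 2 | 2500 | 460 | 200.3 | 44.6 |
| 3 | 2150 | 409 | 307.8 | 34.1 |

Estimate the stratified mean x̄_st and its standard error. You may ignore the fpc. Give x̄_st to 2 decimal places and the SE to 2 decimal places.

x̄_st ≈ 261.71, SE ≈ 1.86

x̄_st = Σ W_h x̄_h = (900·322.2 + 2500·200.3 + 2150·307.8)/5550 = 261.71171
V̂(x̄_st) = Σ W_h² s_h²/n_h, with W_h = N_h/N and N = 5550:
  stratum 1: (900/5550)²·72.7²/65 = 2.13823
  stratum 2: (2500/5550)²·44.6²/460 = 0.877417
  stratum 3: (2150/5550)²·34.1²/409 = 0.426655
V̂(x̄_st) = 3.4423
SE(x̄_st) = √3.4423 = 1.85534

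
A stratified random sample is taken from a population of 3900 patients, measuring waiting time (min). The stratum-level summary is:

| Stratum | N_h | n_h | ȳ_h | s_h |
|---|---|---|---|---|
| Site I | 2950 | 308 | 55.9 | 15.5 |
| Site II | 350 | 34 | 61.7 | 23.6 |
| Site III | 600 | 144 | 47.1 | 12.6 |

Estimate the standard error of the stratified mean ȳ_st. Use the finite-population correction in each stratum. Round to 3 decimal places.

V̂(ȳ_st) = Σ W_h² (1 − n_h/N_h) s_h²/n_h, with W_h = N_h/N and N = 3900:
  stratum Site I: (2950/3900)²·(1 − 308/2950)·15.5²/308 = 0.399704
  stratum Site II: (350/3900)²·(1 − 34/350)·23.6²/34 = 0.119116
  stratum Site III: (600/3900)²·(1 − 144/600)·12.6²/144 = 0.019832
V̂(ȳ_st) = 0.538652
SE(ȳ_st) = √0.538652 = 0.733929

SE(ȳ_st) ≈ 0.734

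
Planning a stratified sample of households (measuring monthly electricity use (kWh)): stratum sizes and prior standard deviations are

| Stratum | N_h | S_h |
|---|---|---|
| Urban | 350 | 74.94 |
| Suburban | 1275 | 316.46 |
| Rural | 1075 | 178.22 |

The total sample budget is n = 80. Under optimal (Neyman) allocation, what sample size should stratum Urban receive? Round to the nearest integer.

Neyman allocation: n_h = n · N_h S_h / Σ N_i S_i, with n = 80.
  stratum Urban: N_h·S_h = 350·74.94 = 26229.00
  stratum Suburban: N_h·S_h = 1275·316.46 = 403486.50
  stratum Rural: N_h·S_h = 1075·178.22 = 191586.50
Σ N_h S_h = 621302.00
n for stratum Urban = 80·26229.00/621302.00 = 3.377 → 3

3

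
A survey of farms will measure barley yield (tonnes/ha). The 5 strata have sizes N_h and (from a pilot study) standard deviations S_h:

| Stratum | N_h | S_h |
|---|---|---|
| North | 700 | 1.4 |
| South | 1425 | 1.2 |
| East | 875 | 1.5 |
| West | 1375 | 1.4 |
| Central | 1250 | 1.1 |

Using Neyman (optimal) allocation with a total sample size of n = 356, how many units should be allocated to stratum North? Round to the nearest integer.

48

Neyman allocation: n_h = n · N_h S_h / Σ N_i S_i, with n = 356.
  stratum North: N_h·S_h = 700·1.4 = 980.00
  stratum South: N_h·S_h = 1425·1.2 = 1710.00
  stratum East: N_h·S_h = 875·1.5 = 1312.50
  stratum West: N_h·S_h = 1375·1.4 = 1925.00
  stratum Central: N_h·S_h = 1250·1.1 = 1375.00
Σ N_h S_h = 7302.50
n for stratum North = 356·980.00/7302.50 = 47.775 → 48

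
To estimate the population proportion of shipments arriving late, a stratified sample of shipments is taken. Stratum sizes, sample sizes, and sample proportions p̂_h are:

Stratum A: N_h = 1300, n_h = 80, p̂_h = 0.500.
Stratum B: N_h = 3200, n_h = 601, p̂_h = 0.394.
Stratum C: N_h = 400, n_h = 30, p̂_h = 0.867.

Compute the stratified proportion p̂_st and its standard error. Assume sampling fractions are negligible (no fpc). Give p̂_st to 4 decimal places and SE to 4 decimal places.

N = 4900; stratum weights W_h = N_h/N.
p̂_st = Σ W_h p̂_h = (1300·0.500 + 3200·0.394 + 400·0.867)/4900 = 0.46073
V̂(p̂_st) = Σ W_h² p̂_h(1−p̂_h)/(n_h−1):
  stratum A: (1300/4900)²·0.500·0.500/79 = 0.000222745
  stratum B: (3200/4900)²·0.394·0.606/600 = 0.000169717
  stratum C: (400/4900)²·0.867·0.133/29 = 2.64972e-05
V̂(p̂_st) = 0.000418959; SE = √V̂ = 0.0204685

p̂_st ≈ 0.4607, SE ≈ 0.0205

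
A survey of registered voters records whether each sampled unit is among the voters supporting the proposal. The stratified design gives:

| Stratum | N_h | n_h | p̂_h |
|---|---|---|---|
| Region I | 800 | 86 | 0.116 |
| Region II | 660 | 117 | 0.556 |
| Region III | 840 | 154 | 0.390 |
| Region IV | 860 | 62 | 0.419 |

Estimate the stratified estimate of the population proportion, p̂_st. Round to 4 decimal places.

p̂_st ≈ 0.3632

N = 3160; stratum weights W_h = N_h/N.
p̂_st = Σ W_h p̂_h = (800·0.116 + 660·0.556 + 840·0.390 + 860·0.419)/3160 = 0.36320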